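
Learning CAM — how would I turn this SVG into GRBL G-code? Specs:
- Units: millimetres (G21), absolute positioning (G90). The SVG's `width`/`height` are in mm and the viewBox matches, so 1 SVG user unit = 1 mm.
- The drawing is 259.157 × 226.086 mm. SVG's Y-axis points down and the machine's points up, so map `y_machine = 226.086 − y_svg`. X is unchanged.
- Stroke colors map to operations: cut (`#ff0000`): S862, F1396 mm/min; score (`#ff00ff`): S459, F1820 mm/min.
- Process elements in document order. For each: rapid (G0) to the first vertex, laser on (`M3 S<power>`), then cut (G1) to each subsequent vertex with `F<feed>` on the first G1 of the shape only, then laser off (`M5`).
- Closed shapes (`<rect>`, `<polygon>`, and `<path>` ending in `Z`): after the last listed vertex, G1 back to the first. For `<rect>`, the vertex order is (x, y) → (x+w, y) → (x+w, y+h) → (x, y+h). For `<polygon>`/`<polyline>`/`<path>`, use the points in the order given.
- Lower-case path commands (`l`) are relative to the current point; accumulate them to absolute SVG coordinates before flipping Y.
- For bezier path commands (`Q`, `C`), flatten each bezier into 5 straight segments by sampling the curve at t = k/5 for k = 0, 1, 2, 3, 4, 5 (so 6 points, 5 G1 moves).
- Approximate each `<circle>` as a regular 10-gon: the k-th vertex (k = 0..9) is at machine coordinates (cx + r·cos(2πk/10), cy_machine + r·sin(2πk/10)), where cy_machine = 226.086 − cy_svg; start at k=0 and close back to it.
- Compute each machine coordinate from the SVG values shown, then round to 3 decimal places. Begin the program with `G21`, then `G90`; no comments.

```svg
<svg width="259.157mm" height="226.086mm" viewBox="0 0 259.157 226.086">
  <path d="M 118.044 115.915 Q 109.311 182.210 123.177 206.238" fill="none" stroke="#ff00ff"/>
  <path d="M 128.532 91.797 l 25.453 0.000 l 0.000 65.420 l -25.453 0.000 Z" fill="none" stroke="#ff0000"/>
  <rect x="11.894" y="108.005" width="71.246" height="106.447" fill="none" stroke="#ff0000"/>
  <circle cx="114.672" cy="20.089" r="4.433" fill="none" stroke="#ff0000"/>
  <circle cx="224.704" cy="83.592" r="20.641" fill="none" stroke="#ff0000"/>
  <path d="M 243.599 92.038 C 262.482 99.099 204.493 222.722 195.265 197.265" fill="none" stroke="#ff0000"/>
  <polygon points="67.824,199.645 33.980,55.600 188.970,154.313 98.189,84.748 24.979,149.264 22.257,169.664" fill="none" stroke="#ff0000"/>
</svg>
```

G21
G90
G0 X118.044 Y110.171
M3 S459
G1 X115.455 Y85.344 F1820
G1 X114.673 Y63.898
G1 X115.700 Y45.833
G1 X118.535 Y31.150
G1 X123.177 Y19.848
M5
G0 X128.532 Y134.289
M3 S862
G1 X153.985 Y134.289 F1396
G1 X153.985 Y68.869
G1 X128.532 Y68.869
G1 X128.532 Y134.289
M5
G0 X11.894 Y118.081
M3 S862
G1 X83.140 Y118.081 F1396
G1 X83.140 Y11.634
G1 X11.894 Y11.634
G1 X11.894 Y118.081
M5
G0 X119.105 Y205.997
M3 S862
G1 X118.258 Y208.603 F1396
G1 X116.042 Y210.213
G1 X113.302 Y210.213
G1 X111.086 Y208.603
G1 X110.239 Y205.997
G1 X111.086 Y203.391
G1 X113.302 Y201.781
G1 X116.042 Y201.781
G1 X118.258 Y203.391
G1 X119.105 Y205.997
M5
G0 X245.345 Y142.494
M3 S862
G1 X241.403 Y154.626 F1396
G1 X231.082 Y162.125
G1 X218.326 Y162.125
G1 X208.005 Y154.626
G1 X204.063 Y142.494
G1 X208.005 Y130.362
G1 X218.326 Y122.863
G1 X231.082 Y122.863
G1 X241.403 Y130.362
G1 X245.345 Y142.494
M5
G0 X243.599 Y134.048
M3 S862
G1 X246.709 Y117.949 F1396
G1 X237.401 Y86.626
G1 X221.703 Y52.830
G1 X205.648 Y29.311
G1 X195.265 Y28.821
M5
G0 X67.824 Y26.441
M3 S862
G1 X33.980 Y170.486 F1396
G1 X188.970 Y71.773
G1 X98.189 Y141.338
G1 X24.979 Y76.822
G1 X22.257 Y56.422
G1 X67.824 Y26.441
M5

viewBox `0 0 259.157 226.086` with mm width/height → 1 unit = 1 mm. Flip: y_m = 226.086 − y_svg.

**Shape 1** — `<path>` quadratic bezier, stroke `#ff00ff` → score (S459, F1820). Control points (SVG): P0=(118.044,115.915), P1=(109.311,182.210), P2=(123.177,206.238); sampled at t=k/5. Machine vertices: (118.044,110.171) → (115.455,85.344) → (114.673,63.898) → (115.700,45.833) → (118.535,31.150) → (123.177,19.848). Open path.

**Shape 2** — `<path>` rectangle, stroke `#ff0000` → cut (S862, F1396). Machine vertices: (128.532,134.289) → (153.985,134.289) → (153.985,68.869) → (128.532,68.869) → (128.532,134.289). Closed: final G1 returns to the first vertex.

**Shape 3** — `<rect>` rectangle, stroke `#ff0000` → cut (S862, F1396). Machine vertices: (11.894,118.081) → (83.140,118.081) → (83.140,11.634) → (11.894,11.634) → (11.894,118.081). Closed: final G1 returns to the first vertex.

**Shape 4** — `<circle>` circle, stroke `#ff0000` → cut (S862, F1396). Machine vertices: (119.105,205.997) → (118.258,208.603) → (116.042,210.213) → (113.302,210.213) → (111.086,208.603) → (110.239,205.997) → (111.086,203.391) → (113.302,201.781) → (116.042,201.781) → (118.258,203.391) → (119.105,205.997). Closed: final G1 returns to the first vertex.

**Shape 5** — `<circle>` circle, stroke `#ff0000` → cut (S862, F1396). Machine vertices: (245.345,142.494) → (241.403,154.626) → (231.082,162.125) → (218.326,162.125) → (208.005,154.626) → (204.063,142.494) → (208.005,130.362) → (218.326,122.863) → (231.082,122.863) → (241.403,130.362) → (245.345,142.494). Closed: final G1 returns to the first vertex.

**Shape 6** — `<path>` cubic bezier, stroke `#ff0000` → cut (S862, F1396). Control points (SVG): P0=(243.599,92.038), P1=(262.482,99.099), P2=(204.493,222.722), P3=(195.265,197.265); sampled at t=k/5. Machine vertices: (243.599,134.048) → (246.709,117.949) → (237.401,86.626) → (221.703,52.830) → (205.648,29.311) → (195.265,28.821). Open path.

**Shape 7** — `<polygon>` closed polygon, stroke `#ff0000` → cut (S862, F1396). Machine vertices: (67.824,26.441) → (33.980,170.486) → (188.970,71.773) → (98.189,141.338) → (24.979,76.822) → (22.257,56.422) → (67.824,26.441). Closed: final G1 returns to the first vertex.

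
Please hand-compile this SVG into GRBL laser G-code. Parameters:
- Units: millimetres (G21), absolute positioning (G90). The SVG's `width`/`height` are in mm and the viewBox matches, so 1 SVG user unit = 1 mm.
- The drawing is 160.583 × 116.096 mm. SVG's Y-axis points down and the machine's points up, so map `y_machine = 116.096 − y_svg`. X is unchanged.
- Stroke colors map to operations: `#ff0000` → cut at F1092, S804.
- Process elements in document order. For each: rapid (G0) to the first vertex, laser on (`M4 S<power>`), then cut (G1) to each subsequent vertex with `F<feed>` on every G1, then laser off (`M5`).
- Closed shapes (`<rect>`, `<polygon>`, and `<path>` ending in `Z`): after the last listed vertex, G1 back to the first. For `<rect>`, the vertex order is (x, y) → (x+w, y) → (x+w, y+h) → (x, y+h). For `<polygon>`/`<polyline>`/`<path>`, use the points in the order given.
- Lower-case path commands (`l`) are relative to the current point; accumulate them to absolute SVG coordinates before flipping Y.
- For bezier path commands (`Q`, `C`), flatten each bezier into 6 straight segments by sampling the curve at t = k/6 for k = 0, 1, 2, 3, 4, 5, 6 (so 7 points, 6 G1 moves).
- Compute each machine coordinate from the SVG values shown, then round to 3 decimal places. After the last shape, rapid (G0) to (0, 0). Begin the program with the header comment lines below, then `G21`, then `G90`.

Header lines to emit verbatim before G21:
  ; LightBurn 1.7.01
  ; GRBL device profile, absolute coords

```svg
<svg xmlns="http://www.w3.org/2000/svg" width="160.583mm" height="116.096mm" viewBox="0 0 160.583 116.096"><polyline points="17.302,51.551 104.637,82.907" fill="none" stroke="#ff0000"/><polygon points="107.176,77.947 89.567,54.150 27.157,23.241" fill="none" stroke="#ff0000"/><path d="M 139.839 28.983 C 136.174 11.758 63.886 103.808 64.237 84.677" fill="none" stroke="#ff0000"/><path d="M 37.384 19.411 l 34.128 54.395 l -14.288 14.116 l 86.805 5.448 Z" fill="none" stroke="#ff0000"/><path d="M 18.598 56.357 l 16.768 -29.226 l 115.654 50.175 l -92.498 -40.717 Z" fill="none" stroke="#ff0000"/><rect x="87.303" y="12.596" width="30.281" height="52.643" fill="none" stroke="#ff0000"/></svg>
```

viewBox `0 0 160.583 116.096` with mm width/height → 1 unit = 1 mm. Flip: y_m = 116.096 − y_svg.

**Shape 1** — `<polyline>` line segment, stroke `#ff0000` → cut (S804, F1092). Machine vertices: (17.302,64.545) → (104.637,33.189). Open path.

**Shape 2** — `<polygon>` closed polygon, stroke `#ff0000` → cut (S804, F1092). Machine vertices: (107.176,38.149) → (89.567,61.946) → (27.157,92.855) → (107.176,38.149). Closed: final G1 returns to the first vertex.

**Shape 3** — `<path>` cubic bezier, stroke `#ff0000` → cut (S804, F1092). Control points (SVG): P0=(139.839,28.983), P1=(136.174,11.758), P2=(63.886,103.808), P3=(64.237,84.677); sampled at t=k/6. Machine vertices: (139.839,87.113) → (132.942,87.640) → (118.532,76.078) → (100.532,58.551) → (82.867,41.183) → (69.461,30.098) → (64.237,31.419). Open path.

**Shape 4** — `<path>` closed polygon, stroke `#ff0000` → cut (S804, F1092). Machine vertices: (37.384,96.685) → (71.512,42.290) → (57.224,28.174) → (144.029,22.726) → (37.384,96.685). Closed: final G1 returns to the first vertex.

**Shape 5** — `<path>` closed polygon, stroke `#ff0000` → cut (S804, F1092). Machine vertices: (18.598,59.739) → (35.366,88.965) → (151.020,38.790) → (58.522,79.507) → (18.598,59.739). Closed: final G1 returns to the first vertex.

**Shape 6** — `<rect>` rectangle, stroke `#ff0000` → cut (S804, F1092). Machine vertices: (87.303,103.500) → (117.584,103.500) → (117.584,50.857) → (87.303,50.857) → (87.303,103.500). Closed: final G1 returns to the first vertex.

; LightBurn 1.7.01
; GRBL device profile, absolute coords
G21
G90
G0 X17.302 Y64.545
M4 S804
G1 X104.637 Y33.189 F1092
M5
G0 X107.176 Y38.149
M4 S804
G1 X89.567 Y61.946 F1092
G1 X27.157 Y92.855 F1092
G1 X107.176 Y38.149 F1092
M5
G0 X139.839 Y87.113
M4 S804
G1 X132.942 Y87.640 F1092
G1 X118.532 Y76.078 F1092
G1 X100.532 Y58.551 F1092
G1 X82.867 Y41.183 F1092
G1 X69.461 Y30.098 F1092
G1 X64.237 Y31.419 F1092
M5
G0 X37.384 Y96.685
M4 S804
G1 X71.512 Y42.290 F1092
G1 X57.224 Y28.174 F1092
G1 X144.029 Y22.726 F1092
G1 X37.384 Y96.685 F1092
M5
G0 X18.598 Y59.739
M4 S804
G1 X35.366 Y88.965 F1092
G1 X151.020 Y38.790 F1092
G1 X58.522 Y79.507 F1092
G1 X18.598 Y59.739 F1092
M5
G0 X87.303 Y103.500
M4 S804
G1 X117.584 Y103.500 F1092
G1 X117.584 Y50.857 F1092
G1 X87.303 Y50.857 F1092
G1 X87.303 Y103.500 F1092
M5
G0 X0.000 Y0.000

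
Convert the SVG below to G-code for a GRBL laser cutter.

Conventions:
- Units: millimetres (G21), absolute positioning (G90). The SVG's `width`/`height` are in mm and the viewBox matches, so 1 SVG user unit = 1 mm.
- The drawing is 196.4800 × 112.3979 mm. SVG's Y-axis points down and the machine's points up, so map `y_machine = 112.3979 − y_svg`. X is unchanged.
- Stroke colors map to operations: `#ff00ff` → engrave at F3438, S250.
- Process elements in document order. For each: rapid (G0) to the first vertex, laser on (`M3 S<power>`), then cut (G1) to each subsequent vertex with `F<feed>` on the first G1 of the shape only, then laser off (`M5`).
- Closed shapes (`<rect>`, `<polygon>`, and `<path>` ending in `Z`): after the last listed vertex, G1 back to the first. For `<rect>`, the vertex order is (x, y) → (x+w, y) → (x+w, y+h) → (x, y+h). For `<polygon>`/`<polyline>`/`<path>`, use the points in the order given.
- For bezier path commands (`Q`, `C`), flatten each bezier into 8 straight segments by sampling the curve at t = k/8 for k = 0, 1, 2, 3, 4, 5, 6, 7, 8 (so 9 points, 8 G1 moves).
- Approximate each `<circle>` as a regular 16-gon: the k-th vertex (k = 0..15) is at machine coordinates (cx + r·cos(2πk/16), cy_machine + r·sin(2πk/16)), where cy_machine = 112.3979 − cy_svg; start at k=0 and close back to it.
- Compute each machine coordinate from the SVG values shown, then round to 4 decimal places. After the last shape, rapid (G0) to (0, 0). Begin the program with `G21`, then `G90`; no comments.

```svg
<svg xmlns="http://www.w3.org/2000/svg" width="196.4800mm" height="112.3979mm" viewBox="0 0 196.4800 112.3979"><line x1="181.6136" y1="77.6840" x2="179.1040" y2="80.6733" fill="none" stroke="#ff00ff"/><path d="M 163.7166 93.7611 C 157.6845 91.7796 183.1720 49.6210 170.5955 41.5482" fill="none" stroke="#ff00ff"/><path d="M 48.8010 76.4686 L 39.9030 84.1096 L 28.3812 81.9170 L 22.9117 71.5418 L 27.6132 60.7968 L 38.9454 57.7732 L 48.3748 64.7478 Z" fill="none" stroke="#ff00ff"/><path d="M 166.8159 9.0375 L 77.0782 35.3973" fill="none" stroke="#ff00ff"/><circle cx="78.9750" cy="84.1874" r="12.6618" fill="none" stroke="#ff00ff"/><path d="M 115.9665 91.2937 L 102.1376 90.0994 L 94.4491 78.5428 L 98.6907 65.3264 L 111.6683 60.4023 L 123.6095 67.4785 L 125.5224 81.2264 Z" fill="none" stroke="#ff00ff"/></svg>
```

viewBox `0 0 196.4800 112.3979` with mm width/height → 1 unit = 1 mm. Flip: y_m = 112.3979 − y_svg.

**Shape 1** — `<line>` line segment, stroke `#ff00ff` → engrave (S250, F3438). Machine vertices: (181.6136,34.7139) → (179.1040,31.7246). Open path.

**Shape 2** — `<path>` cubic bezier, stroke `#ff00ff` → engrave (S250, F3438). Control points (SVG): P0=(163.7166,93.7611), P1=(157.6845,91.7796), P2=(183.1720,49.6210), P3=(170.5955,41.5482); sampled at t=k/8. Machine vertices: (163.7166,18.6368) → (162.7961,21.1181) → (164.0152,26.4958) → (166.5584,33.8995) → (169.6102,42.4590) → (172.3553,51.3041) → (173.9781,59.5644) → (173.6633,66.3697) → (170.5955,70.8497). Open path.

**Shape 3** — `<path>` regular polygon, stroke `#ff00ff` → engrave (S250, F3438). Machine vertices: (48.8010,35.9293) → (39.9030,28.2883) → (28.3812,30.4809) → (22.9117,40.8561) → (27.6132,51.6011) → (38.9454,54.6247) → (48.3748,47.6501) → (48.8010,35.9293). Closed: final G1 returns to the first vertex.

**Shape 4** — `<path>` line segment, stroke `#ff00ff` → engrave (S250, F3438). Machine vertices: (166.8159,103.3604) → (77.0782,77.0006). Open path.

**Shape 5** — `<circle>` circle, stroke `#ff00ff` → engrave (S250, F3438). Machine vertices: (91.6368,28.2105) → (90.6730,33.0560) → (87.9282,37.1637) → (83.8205,39.9085) → (78.9750,40.8723) → (74.1295,39.9085) → (70.0218,37.1637) → (67.2770,33.0560) → (66.3132,28.2105) → (67.2770,23.3650) → (70.0218,19.2573) → (74.1295,16.5125) → (78.9750,15.5487) → (83.8205,16.5125) → (87.9282,19.2573) → (90.6730,23.3650) → (91.6368,28.2105). Closed: final G1 returns to the first vertex.

**Shape 6** — `<path>` regular polygon, stroke `#ff00ff` → engrave (S250, F3438). Machine vertices: (115.9665,21.1042) → (102.1376,22.2985) → (94.4491,33.8551) → (98.6907,47.0715) → (111.6683,51.9956) → (123.6095,44.9194) → (125.5224,31.1715) → (115.9665,21.1042). Closed: final G1 returns to the first vertex.

G21
G90
G0 X181.6136 Y34.7139
M3 S250
G1 X179.1040 Y31.7246 F3438
M5
G0 X163.7166 Y18.6368
M3 S250
G1 X162.7961 Y21.1181 F3438
G1 X164.0152 Y26.4958
G1 X166.5584 Y33.8995
G1 X169.6102 Y42.4590
G1 X172.3553 Y51.3041
G1 X173.9781 Y59.5644
G1 X173.6633 Y66.3697
G1 X170.5955 Y70.8497
M5
G0 X48.8010 Y35.9293
M3 S250
G1 X39.9030 Y28.2883 F3438
G1 X28.3812 Y30.4809
G1 X22.9117 Y40.8561
G1 X27.6132 Y51.6011
G1 X38.9454 Y54.6247
G1 X48.3748 Y47.6501
G1 X48.8010 Y35.9293
M5
G0 X166.8159 Y103.3604
M3 S250
G1 X77.0782 Y77.0006 F3438
M5
G0 X91.6368 Y28.2105
M3 S250
G1 X90.6730 Y33.0560 F3438
G1 X87.9282 Y37.1637
G1 X83.8205 Y39.9085
G1 X78.9750 Y40.8723
G1 X74.1295 Y39.9085
G1 X70.0218 Y37.1637
G1 X67.2770 Y33.0560
G1 X66.3132 Y28.2105
G1 X67.2770 Y23.3650
G1 X70.0218 Y19.2573
G1 X74.1295 Y16.5125
G1 X78.9750 Y15.5487
G1 X83.8205 Y16.5125
G1 X87.9282 Y19.2573
G1 X90.6730 Y23.3650
G1 X91.6368 Y28.2105
M5
G0 X115.9665 Y21.1042
M3 S250
G1 X102.1376 Y22.2985 F3438
G1 X94.4491 Y33.8551
G1 X98.6907 Y47.0715
G1 X111.6683 Y51.9956
G1 X123.6095 Y44.9194
G1 X125.5224 Y31.1715
G1 X115.9665 Y21.1042
M5
G0 X0.0000 Y0.0000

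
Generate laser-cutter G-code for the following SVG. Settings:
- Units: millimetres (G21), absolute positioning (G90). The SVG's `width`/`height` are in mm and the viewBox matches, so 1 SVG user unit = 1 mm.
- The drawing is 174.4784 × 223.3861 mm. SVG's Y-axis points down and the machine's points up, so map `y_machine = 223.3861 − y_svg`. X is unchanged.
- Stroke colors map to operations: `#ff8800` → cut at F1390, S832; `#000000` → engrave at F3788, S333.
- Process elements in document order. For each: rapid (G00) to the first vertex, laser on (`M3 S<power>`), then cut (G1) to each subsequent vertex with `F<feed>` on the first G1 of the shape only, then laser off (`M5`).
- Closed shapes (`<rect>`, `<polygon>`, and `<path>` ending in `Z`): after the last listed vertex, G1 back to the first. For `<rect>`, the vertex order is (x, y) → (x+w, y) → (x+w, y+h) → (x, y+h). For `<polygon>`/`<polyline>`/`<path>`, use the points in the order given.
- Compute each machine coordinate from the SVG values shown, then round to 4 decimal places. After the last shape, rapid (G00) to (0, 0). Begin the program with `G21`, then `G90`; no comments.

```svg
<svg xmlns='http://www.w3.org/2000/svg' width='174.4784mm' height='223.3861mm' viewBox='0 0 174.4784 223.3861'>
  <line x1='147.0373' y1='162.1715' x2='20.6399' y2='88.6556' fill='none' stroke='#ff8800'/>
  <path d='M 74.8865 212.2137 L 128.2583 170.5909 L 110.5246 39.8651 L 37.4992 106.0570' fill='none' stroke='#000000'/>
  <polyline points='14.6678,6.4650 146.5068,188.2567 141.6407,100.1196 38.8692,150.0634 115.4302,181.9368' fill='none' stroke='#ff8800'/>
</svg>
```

G21
G90
G00 X147.0373 Y61.2146
M3 S832
G1 X20.6399 Y134.7305 F1390
M5
G00 X74.8865 Y11.1724
M3 S333
G1 X128.2583 Y52.7952 F3788
G1 X110.5246 Y183.5210
G1 X37.4992 Y117.3291
M5
G00 X14.6678 Y216.9211
M3 S832
G1 X146.5068 Y35.1294 F1390
G1 X141.6407 Y123.2665
G1 X38.8692 Y73.3227
G1 X115.4302 Y41.4493
M5
G00 X0.0000 Y0.0000

Since the viewBox matches the mm dimensions, user units are millimetres directly. The only transform is the Y-flip y_m = 223.3861 − y_svg.

Shape 1 is a line segment drawn with `<line>`. Its stroke #ff8800 means cut at S832, F1390. After flipping Y the toolpath is (147.0373,61.2146) → (20.6399,134.7305).

Shape 2 is a open polyline drawn with `<path>`. Its stroke #000000 means engrave at S333, F3788. After flipping Y the toolpath is (74.8865,11.1724) → (128.2583,52.7952) → (110.5246,183.5210) → (37.4992,117.3291).

Shape 3 is a open polyline drawn with `<polyline>`. Its stroke #ff8800 means cut at S832, F1390. After flipping Y the toolpath is (14.6678,216.9211) → (146.5068,35.1294) → (141.6407,123.2665) → (38.8692,73.3227) → (115.4302,41.4493).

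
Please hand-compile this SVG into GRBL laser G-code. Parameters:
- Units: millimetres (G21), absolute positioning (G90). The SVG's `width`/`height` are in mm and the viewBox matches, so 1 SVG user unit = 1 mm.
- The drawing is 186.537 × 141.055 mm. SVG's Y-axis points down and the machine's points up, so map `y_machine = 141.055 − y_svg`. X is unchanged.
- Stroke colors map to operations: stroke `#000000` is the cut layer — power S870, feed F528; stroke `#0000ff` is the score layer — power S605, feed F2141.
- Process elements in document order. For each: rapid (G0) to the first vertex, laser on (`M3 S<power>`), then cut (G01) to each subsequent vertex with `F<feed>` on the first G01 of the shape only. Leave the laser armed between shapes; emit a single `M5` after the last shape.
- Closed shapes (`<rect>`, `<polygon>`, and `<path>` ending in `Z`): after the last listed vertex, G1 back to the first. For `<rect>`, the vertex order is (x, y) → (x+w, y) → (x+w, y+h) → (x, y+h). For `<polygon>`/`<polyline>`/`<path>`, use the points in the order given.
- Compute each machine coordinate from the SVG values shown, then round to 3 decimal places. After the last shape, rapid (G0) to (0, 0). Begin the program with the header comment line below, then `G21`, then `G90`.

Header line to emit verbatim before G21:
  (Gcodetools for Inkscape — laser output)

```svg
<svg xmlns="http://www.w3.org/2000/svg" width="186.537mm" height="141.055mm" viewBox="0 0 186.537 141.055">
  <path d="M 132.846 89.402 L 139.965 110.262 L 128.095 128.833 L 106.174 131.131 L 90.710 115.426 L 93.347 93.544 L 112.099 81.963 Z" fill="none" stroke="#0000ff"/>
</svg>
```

Since the viewBox matches the mm dimensions, user units are millimetres directly. The only transform is the Y-flip y_m = 141.055 − y_svg.

Shape 1 is a regular polygon drawn with `<path>`. Its stroke #0000ff means score at S605, F2141. After flipping Y the toolpath is (132.846,51.653) → (139.965,30.793) → (128.095,12.222) → (106.174,9.924) → (90.710,25.629) → (93.347,47.511) → (112.099,59.092) → (132.846,51.653), returning to the start.

(Gcodetools for Inkscape — laser output)
G21
G90
G0 X132.846 Y51.653
M3 S605
G01 X139.965 Y30.793 F2141
G01 X128.095 Y12.222
G01 X106.174 Y9.924
G01 X90.710 Y25.629
G01 X93.347 Y47.511
G01 X112.099 Y59.092
G01 X132.846 Y51.653
M5
G0 X0.000 Y0.000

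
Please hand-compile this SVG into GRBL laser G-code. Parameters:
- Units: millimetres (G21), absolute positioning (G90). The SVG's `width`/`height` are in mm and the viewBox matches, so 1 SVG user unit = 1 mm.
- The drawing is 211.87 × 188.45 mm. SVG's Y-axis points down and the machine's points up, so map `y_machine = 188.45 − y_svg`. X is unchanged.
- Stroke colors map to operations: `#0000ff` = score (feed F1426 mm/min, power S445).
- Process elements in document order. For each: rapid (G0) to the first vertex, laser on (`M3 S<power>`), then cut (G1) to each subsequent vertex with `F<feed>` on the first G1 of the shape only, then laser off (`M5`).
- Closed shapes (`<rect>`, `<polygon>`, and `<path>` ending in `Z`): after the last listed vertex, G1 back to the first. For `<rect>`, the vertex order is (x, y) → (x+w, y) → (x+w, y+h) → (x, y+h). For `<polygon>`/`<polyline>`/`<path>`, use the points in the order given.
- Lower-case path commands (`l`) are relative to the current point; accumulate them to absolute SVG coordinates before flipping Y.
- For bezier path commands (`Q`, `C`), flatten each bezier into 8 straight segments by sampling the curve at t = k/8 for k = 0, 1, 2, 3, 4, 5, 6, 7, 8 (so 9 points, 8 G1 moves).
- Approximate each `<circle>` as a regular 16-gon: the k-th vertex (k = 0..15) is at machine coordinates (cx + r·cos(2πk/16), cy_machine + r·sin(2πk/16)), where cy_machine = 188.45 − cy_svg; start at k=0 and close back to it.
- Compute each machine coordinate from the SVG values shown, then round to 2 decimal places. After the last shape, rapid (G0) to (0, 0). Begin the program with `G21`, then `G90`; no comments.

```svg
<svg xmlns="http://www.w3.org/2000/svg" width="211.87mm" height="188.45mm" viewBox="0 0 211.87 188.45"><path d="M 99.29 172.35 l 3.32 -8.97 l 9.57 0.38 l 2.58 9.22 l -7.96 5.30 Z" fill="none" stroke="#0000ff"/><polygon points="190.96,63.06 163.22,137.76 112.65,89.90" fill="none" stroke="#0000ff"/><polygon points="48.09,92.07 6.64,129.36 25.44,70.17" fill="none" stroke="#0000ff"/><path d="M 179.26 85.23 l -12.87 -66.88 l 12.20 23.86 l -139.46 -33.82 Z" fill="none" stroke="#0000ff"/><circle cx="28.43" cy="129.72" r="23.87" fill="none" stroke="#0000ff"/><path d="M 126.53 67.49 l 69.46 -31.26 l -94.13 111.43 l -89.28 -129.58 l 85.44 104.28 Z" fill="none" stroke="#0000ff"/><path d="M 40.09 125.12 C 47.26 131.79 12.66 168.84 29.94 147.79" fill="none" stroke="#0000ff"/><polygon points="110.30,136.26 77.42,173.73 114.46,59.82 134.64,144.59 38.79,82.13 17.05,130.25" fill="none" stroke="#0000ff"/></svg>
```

viewBox `0 0 211.87 188.45` with mm width/height → 1 unit = 1 mm. Flip: y_m = 188.45 − y_svg.

**Shape 1** — `<path>` regular polygon, stroke `#0000ff` → score (S445, F1426). Machine vertices: (99.29,16.10) → (102.61,25.07) → (112.18,24.69) → (114.76,15.47) → (106.80,10.17) → (99.29,16.10). Closed: final G1 returns to the first vertex.

**Shape 2** — `<polygon>` closed polygon, stroke `#0000ff` → score (S445, F1426). Machine vertices: (190.96,125.39) → (163.22,50.69) → (112.65,98.55) → (190.96,125.39). Closed: final G1 returns to the first vertex.

**Shape 3** — `<polygon>` closed polygon, stroke `#0000ff` → score (S445, F1426). Machine vertices: (48.09,96.38) → (6.64,59.09) → (25.44,118.28) → (48.09,96.38). Closed: final G1 returns to the first vertex.

**Shape 4** — `<path>` closed polygon, stroke `#0000ff` → score (S445, F1426). Machine vertices: (179.26,103.22) → (166.39,170.10) → (178.59,146.24) → (39.13,180.06) → (179.26,103.22). Closed: final G1 returns to the first vertex.

**Shape 5** — `<circle>` circle, stroke `#0000ff` → score (S445, F1426). Machine vertices: (52.30,58.73) → (50.48,67.86) → (45.31,75.61) → (37.56,80.78) → (28.43,82.60) → (19.30,80.78) → (11.55,75.61) → (6.38,67.86) → (4.56,58.73) → (6.38,49.60) → (11.55,41.85) → (19.30,36.68) → (28.43,34.86) → (37.56,36.68) → (45.31,41.85) → (50.48,49.60) → (52.30,58.73). Closed: final G1 returns to the first vertex.

**Shape 6** — `<path>` closed polygon, stroke `#0000ff` → score (S445, F1426). Machine vertices: (126.53,120.96) → (195.99,152.22) → (101.86,40.79) → (12.58,170.37) → (98.02,66.09) → (126.53,120.96). Closed: final G1 returns to the first vertex.

**Shape 7** — `<path>` cubic bezier, stroke `#0000ff` → score (S445, F1426). Control points (SVG): P0=(40.09,125.12), P1=(47.26,131.79), P2=(12.66,168.84), P3=(29.94,147.79); sampled at t=k/8. Machine vertices: (40.09,63.33) → (41.00,59.58) → (39.10,54.01) → (35.47,47.68) → (31.22,41.60) → (27.45,36.82) → (25.24,34.38) → (25.71,35.32) → (29.94,40.66). Open path.

**Shape 8** — `<polygon>` closed polygon, stroke `#0000ff` → score (S445, F1426). Machine vertices: (110.30,52.19) → (77.42,14.72) → (114.46,128.63) → (134.64,43.86) → (38.79,106.32) → (17.05,58.20) → (110.30,52.19). Closed: final G1 returns to the first vertex.

G21
G90
G0 X99.29 Y16.10
M3 S445
G1 X102.61 Y25.07 F1426
G1 X112.18 Y24.69
G1 X114.76 Y15.47
G1 X106.80 Y10.17
G1 X99.29 Y16.10
M5
G0 X190.96 Y125.39
M3 S445
G1 X163.22 Y50.69 F1426
G1 X112.65 Y98.55
G1 X190.96 Y125.39
M5
G0 X48.09 Y96.38
M3 S445
G1 X6.64 Y59.09 F1426
G1 X25.44 Y118.28
G1 X48.09 Y96.38
M5
G0 X179.26 Y103.22
M3 S445
G1 X166.39 Y170.10 F1426
G1 X178.59 Y146.24
G1 X39.13 Y180.06
G1 X179.26 Y103.22
M5
G0 X52.30 Y58.73
M3 S445
G1 X50.48 Y67.86 F1426
G1 X45.31 Y75.61
G1 X37.56 Y80.78
G1 X28.43 Y82.60
G1 X19.30 Y80.78
G1 X11.55 Y75.61
G1 X6.38 Y67.86
G1 X4.56 Y58.73
G1 X6.38 Y49.60
G1 X11.55 Y41.85
G1 X19.30 Y36.68
G1 X28.43 Y34.86
G1 X37.56 Y36.68
G1 X45.31 Y41.85
G1 X50.48 Y49.60
G1 X52.30 Y58.73
M5
G0 X126.53 Y120.96
M3 S445
G1 X195.99 Y152.22 F1426
G1 X101.86 Y40.79
G1 X12.58 Y170.37
G1 X98.02 Y66.09
G1 X126.53 Y120.96
M5
G0 X40.09 Y63.33
M3 S445
G1 X41.00 Y59.58 F1426
G1 X39.10 Y54.01
G1 X35.47 Y47.68
G1 X31.22 Y41.60
G1 X27.45 Y36.82
G1 X25.24 Y34.38
G1 X25.71 Y35.32
G1 X29.94 Y40.66
M5
G0 X110.30 Y52.19
M3 S445
G1 X77.42 Y14.72 F1426
G1 X114.46 Y128.63
G1 X134.64 Y43.86
G1 X38.79 Y106.32
G1 X17.05 Y58.20
G1 X110.30 Y52.19
M5
G0 X0.00 Y0.00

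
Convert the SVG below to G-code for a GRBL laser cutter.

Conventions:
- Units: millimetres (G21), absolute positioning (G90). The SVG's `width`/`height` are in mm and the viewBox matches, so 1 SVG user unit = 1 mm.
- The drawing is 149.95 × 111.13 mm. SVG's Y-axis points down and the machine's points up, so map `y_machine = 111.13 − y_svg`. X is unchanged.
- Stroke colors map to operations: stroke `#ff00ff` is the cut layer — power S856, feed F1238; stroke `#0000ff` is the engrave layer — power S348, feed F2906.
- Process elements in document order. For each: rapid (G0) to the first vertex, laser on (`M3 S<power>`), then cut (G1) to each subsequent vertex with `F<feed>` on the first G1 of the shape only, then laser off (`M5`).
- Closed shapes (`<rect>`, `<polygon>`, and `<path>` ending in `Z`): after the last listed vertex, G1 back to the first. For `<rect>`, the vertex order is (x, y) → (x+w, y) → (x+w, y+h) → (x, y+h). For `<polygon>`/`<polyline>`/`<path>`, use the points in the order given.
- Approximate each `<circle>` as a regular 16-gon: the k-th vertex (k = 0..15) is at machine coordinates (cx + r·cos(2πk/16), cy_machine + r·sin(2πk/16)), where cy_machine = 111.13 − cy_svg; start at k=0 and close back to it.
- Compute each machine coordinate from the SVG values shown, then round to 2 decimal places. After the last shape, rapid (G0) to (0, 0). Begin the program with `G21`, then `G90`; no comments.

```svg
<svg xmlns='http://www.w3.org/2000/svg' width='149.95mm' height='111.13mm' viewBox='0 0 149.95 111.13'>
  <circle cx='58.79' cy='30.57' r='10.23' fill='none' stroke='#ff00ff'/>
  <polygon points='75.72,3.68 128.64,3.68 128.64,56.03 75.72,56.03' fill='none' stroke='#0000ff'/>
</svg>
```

G21
G90
G0 X69.02 Y80.56
M3 S856
G1 X68.24 Y84.47 F1238
G1 X66.02 Y87.79
G1 X62.70 Y90.01
G1 X58.79 Y90.79
G1 X54.88 Y90.01
G1 X51.56 Y87.79
G1 X49.34 Y84.47
G1 X48.56 Y80.56
G1 X49.34 Y76.65
G1 X51.56 Y73.33
G1 X54.88 Y71.11
G1 X58.79 Y70.33
G1 X62.70 Y71.11
G1 X66.02 Y73.33
G1 X68.24 Y76.65
G1 X69.02 Y80.56
M5
G0 X75.72 Y107.45
M3 S348
G1 X128.64 Y107.45 F2906
G1 X128.64 Y55.10
G1 X75.72 Y55.10
G1 X75.72 Y107.45
M5
G0 X0.00 Y0.00

viewBox `0 0 149.95 111.13` with mm width/height → 1 unit = 1 mm. Flip: y_m = 111.13 − y_svg.

**Shape 1** — `<circle>` circle, stroke `#ff00ff` → cut (S856, F1238). Machine vertices: (69.02,80.56) → (68.24,84.47) → (66.02,87.79) → (62.70,90.01) → (58.79,90.79) → (54.88,90.01) → (51.56,87.79) → (49.34,84.47) → (48.56,80.56) → (49.34,76.65) → (51.56,73.33) → (54.88,71.11) → (58.79,70.33) → (62.70,71.11) → (66.02,73.33) → (68.24,76.65) → (69.02,80.56). Closed: final G1 returns to the first vertex.

**Shape 2** — `<polygon>` rectangle, stroke `#0000ff` → engrave (S348, F2906). Machine vertices: (75.72,107.45) → (128.64,107.45) → (128.64,55.10) → (75.72,55.10) → (75.72,107.45). Closed: final G1 returns to the first vertex.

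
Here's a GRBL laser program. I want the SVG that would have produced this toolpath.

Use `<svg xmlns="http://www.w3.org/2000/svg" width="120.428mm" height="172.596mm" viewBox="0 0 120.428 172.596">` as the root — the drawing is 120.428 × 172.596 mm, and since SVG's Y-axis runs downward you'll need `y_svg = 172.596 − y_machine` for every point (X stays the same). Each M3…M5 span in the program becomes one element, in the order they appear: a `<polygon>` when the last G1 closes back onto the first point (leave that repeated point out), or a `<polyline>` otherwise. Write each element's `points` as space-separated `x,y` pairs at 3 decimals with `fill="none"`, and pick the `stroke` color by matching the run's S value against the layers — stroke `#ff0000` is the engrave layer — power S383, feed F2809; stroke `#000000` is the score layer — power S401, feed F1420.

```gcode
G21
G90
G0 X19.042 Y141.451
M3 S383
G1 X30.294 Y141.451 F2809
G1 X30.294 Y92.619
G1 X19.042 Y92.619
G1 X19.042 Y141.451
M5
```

Machine Y-up, SVG Y-down with viewBox height 172.596, so y_svg = 172.596 − y_machine; X carries over. Every run uses S383, so all elements get stroke `#ff0000` (engrave).

Run 1: The run returns to its start, so emit a `<polygon>` with points (Y-flipped): 19.042,31.145 30.294,31.145 30.294,79.977 19.042,79.977.

<svg xmlns="http://www.w3.org/2000/svg" width="120.428mm" height="172.596mm" viewBox="0 0 120.428 172.596">
  <polygon points="19.042,31.145 30.294,31.145 30.294,79.977 19.042,79.977" fill="none" stroke="#ff0000"/>
</svg>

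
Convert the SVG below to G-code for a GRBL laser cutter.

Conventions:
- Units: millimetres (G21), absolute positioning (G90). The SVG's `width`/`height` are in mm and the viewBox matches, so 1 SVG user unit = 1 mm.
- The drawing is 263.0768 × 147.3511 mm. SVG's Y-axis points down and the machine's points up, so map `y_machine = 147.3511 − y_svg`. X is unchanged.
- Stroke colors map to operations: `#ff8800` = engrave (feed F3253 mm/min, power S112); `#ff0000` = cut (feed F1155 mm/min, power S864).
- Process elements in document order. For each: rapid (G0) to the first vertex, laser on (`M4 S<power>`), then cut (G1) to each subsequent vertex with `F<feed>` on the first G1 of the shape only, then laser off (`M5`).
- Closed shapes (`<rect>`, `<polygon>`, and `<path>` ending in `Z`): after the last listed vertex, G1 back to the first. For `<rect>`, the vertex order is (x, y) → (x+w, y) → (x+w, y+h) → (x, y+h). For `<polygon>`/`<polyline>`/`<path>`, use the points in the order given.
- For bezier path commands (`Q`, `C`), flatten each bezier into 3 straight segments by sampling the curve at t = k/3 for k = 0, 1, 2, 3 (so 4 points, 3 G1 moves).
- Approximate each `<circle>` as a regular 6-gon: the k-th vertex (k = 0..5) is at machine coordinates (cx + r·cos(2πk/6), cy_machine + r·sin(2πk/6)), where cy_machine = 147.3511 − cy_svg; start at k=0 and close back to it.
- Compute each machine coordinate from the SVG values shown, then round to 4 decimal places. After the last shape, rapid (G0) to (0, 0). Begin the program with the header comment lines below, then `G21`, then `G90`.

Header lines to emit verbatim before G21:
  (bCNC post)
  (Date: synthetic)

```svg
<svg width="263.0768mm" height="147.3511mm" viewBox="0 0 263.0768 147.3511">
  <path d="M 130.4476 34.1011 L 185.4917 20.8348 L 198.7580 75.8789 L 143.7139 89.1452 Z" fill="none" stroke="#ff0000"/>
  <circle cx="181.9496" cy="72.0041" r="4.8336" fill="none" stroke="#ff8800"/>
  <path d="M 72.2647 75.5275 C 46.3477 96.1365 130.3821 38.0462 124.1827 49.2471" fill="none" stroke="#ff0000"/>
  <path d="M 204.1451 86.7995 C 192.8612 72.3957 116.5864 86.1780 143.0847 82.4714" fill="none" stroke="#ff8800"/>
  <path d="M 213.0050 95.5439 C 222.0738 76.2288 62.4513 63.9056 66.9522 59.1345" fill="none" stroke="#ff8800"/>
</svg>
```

(bCNC post)
(Date: synthetic)
G21
G90
G0 X130.4476 Y113.2500
M4 S864
G1 X185.4917 Y126.5163 F1155
G1 X198.7580 Y71.4722
G1 X143.7139 Y58.2059
G1 X130.4476 Y113.2500
M5
G0 X186.7832 Y75.3470
M4 S112
G1 X184.3664 Y79.5330 F3253
G1 X179.5328 Y79.5330
G1 X177.1160 Y75.3470
G1 X179.5328 Y71.1610
G1 X184.3664 Y71.1610
G1 X186.7832 Y75.3470
M5
G0 X72.2647 Y71.8236
M4 S864
G1 X75.5839 Y71.9666 F1155
G1 X107.7184 Y91.6890
G1 X124.1827 Y98.1040
M5
G0 X204.1451 Y60.5516
M4 S112
G1 X177.4110 Y67.2517 F3253
G1 X144.6306 Y65.3111
G1 X143.0847 Y64.8797
M5
G0 X213.0050 Y51.8072
M4 S112
G1 X178.1698 Y68.7709 F3253
G1 X104.8326 Y80.9489
G1 X66.9522 Y88.2166
M5
G0 X0.0000 Y0.0000

Since the viewBox matches the mm dimensions, user units are millimetres directly. The only transform is the Y-flip y_m = 147.3511 − y_svg.

Shape 1 is a regular polygon drawn with `<path>`. Its stroke #ff0000 means cut at S864, F1155. After flipping Y the toolpath is (130.4476,113.2500) → (185.4917,126.5163) → (198.7580,71.4722) → (143.7139,58.2059) → (130.4476,113.2500), returning to the start.

Shape 2 is a circle drawn with `<circle>`. Its stroke #ff8800 means engrave at S112, F3253. After flipping Y the toolpath is (186.7832,75.3470) → (184.3664,79.5330) → (179.5328,79.5330) → (177.1160,75.3470) → (179.5328,71.1610) → (184.3664,71.1610) → (186.7832,75.3470), returning to the start.

Shape 3 is a cubic bezier drawn with `<path>`. Its stroke #ff0000 means cut at S864, F1155. After flipping Y the toolpath is (72.2647,71.8236) → (75.5839,71.9666) → (107.7184,91.6890) → (124.1827,98.1040).

Shape 4 is a cubic bezier drawn with `<path>`. Its stroke #ff8800 means engrave at S112, F3253. After flipping Y the toolpath is (204.1451,60.5516) → (177.4110,67.2517) → (144.6306,65.3111) → (143.0847,64.8797).

Shape 5 is a cubic bezier drawn with `<path>`. Its stroke #ff8800 means engrave at S112, F3253. After flipping Y the toolpath is (213.0050,51.8072) → (178.1698,68.7709) → (104.8326,80.9489) → (66.9522,88.2166).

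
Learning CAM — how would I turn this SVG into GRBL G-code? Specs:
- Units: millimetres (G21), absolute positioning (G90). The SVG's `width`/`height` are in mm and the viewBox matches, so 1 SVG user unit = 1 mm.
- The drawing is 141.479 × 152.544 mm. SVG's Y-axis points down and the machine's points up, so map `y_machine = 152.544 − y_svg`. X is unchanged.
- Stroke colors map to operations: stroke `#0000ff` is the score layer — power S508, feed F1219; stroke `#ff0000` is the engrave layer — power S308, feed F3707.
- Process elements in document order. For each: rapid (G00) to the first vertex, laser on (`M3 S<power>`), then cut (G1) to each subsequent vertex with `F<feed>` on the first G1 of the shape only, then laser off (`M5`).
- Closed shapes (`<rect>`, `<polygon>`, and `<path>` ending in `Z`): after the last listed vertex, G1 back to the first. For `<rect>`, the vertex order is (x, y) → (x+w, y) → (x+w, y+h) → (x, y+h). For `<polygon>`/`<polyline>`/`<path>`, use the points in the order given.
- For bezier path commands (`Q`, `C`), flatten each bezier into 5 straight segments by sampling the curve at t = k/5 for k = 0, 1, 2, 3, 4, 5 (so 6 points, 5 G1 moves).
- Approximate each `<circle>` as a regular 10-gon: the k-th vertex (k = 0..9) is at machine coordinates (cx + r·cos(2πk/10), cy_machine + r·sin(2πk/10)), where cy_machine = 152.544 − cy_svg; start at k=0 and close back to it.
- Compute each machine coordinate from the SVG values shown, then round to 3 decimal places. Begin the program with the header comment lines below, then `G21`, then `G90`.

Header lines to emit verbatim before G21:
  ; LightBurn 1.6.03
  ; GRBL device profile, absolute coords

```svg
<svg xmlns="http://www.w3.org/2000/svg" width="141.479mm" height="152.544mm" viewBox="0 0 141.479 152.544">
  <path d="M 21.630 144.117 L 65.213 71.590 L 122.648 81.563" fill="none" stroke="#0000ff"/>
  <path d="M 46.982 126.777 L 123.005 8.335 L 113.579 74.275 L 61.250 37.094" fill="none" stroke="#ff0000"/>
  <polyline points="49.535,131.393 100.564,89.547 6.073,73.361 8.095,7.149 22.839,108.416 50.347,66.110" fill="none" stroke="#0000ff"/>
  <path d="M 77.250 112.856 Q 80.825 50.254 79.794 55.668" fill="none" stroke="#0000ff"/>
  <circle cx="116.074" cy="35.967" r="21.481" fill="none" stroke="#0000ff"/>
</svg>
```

viewBox `0 0 141.479 152.544` with mm width/height → 1 unit = 1 mm. Flip: y_m = 152.544 − y_svg.

**Shape 1** — `<path>` open polyline, stroke `#0000ff` → score (S508, F1219). Machine vertices: (21.630,8.427) → (65.213,80.954) → (122.648,70.981). Open path.

**Shape 2** — `<path>` open polyline, stroke `#ff0000` → engrave (S308, F3707). Machine vertices: (46.982,25.767) → (123.005,144.209) → (113.579,78.269) → (61.250,115.450). Open path.

**Shape 3** — `<polyline>` open polyline, stroke `#0000ff` → score (S508, F1219). Machine vertices: (49.535,21.151) → (100.564,62.997) → (6.073,79.183) → (8.095,145.395) → (22.839,44.128) → (50.347,86.434). Open path.

**Shape 4** — `<path>` quadratic bezier, stroke `#0000ff` → score (S508, F1219). Control points (SVG): P0=(77.250,112.856), P1=(80.825,50.254), P2=(79.794,55.668); sampled at t=k/5. Machine vertices: (77.250,39.688) → (78.496,62.008) → (79.373,78.887) → (79.882,90.325) → (80.022,96.321) → (79.794,96.876). Open path.

**Shape 5** — `<circle>` circle, stroke `#0000ff` → score (S508, F1219). Machine vertices: (137.555,116.577) → (133.452,129.203) → (122.712,137.007) → (109.436,137.007) → (98.696,129.203) → (94.593,116.577) → (98.696,103.951) → (109.436,96.147) → (122.712,96.147) → (133.452,103.951) → (137.555,116.577). Closed: final G1 returns to the first vertex.

; LightBurn 1.6.03
; GRBL device profile, absolute coords
G21
G90
G00 X21.630 Y8.427
M3 S508
G1 X65.213 Y80.954 F1219
G1 X122.648 Y70.981
M5
G00 X46.982 Y25.767
M3 S308
G1 X123.005 Y144.209 F3707
G1 X113.579 Y78.269
G1 X61.250 Y115.450
M5
G00 X49.535 Y21.151
M3 S508
G1 X100.564 Y62.997 F1219
G1 X6.073 Y79.183
G1 X8.095 Y145.395
G1 X22.839 Y44.128
G1 X50.347 Y86.434
M5
G00 X77.250 Y39.688
M3 S508
G1 X78.496 Y62.008 F1219
G1 X79.373 Y78.887
G1 X79.882 Y90.325
G1 X80.022 Y96.321
G1 X79.794 Y96.876
M5
G00 X137.555 Y116.577
M3 S508
G1 X133.452 Y129.203 F1219
G1 X122.712 Y137.007
G1 X109.436 Y137.007
G1 X98.696 Y129.203
G1 X94.593 Y116.577
G1 X98.696 Y103.951
G1 X109.436 Y96.147
G1 X122.712 Y96.147
G1 X133.452 Y103.951
G1 X137.555 Y116.577
M5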